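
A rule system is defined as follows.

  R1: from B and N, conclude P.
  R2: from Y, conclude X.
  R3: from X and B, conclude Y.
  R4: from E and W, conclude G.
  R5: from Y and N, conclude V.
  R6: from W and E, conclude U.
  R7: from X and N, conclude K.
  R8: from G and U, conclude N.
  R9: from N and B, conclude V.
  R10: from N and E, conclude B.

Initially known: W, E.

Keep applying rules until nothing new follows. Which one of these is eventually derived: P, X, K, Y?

P

From W and E, R6 gives U.
From E and W, R4 gives G.
G and U hold, so N follows (R8).
From N and E, R10 gives B.
B and N hold, so P follows (R1).
K would need X and N (R7), but X is never established. X would need Y (R2), but Y is never established. Y would need X and B (R3), but X is never established.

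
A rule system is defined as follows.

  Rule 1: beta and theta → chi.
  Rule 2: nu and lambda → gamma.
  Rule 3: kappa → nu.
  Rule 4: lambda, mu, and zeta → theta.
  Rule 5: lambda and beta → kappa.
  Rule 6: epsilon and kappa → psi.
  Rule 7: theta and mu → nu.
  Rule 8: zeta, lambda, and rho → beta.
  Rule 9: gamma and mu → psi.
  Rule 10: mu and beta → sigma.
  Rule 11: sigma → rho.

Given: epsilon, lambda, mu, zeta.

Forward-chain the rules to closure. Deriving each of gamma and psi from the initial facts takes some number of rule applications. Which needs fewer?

gamma: From lambda, mu, and zeta, Rule 4 gives theta. theta and mu hold, so nu follows (Rule 7). From nu and lambda, Rule 2 gives gamma. [3 rule applications]
psi: lambda, mu, and zeta hold, so theta follows (Rule 4). From theta and mu, Rule 7 gives nu. nu and lambda hold, so gamma follows (Rule 2). gamma and mu hold, so psi follows (Rule 9). [4 rule applications]
gamma needs fewer.

gamma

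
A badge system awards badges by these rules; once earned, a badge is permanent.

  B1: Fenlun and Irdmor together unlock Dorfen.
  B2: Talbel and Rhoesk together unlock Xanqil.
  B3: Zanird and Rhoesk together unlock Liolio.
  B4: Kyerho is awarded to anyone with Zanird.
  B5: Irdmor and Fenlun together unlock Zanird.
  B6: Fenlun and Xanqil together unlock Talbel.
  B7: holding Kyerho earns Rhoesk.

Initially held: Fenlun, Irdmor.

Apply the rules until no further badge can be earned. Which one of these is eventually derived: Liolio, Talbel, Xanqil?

Liolio

With Irdmor and Fenlun, Zanird is earned (B5).
With Zanird, Kyerho is earned (B4).
With Kyerho, Rhoesk is earned (B7).
With Zanird and Rhoesk, Liolio is earned (B3).
Talbel would need Fenlun and Xanqil (B6), but Xanqil is never earned. Xanqil would need Talbel and Rhoesk (B2), but Talbel is never earned.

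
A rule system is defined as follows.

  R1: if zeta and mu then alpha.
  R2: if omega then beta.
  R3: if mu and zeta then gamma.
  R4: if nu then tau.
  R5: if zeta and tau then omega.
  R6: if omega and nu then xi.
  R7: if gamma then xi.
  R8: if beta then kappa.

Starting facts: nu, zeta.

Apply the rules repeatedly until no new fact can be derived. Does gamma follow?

gamma would need mu and zeta (R3), but mu is never established.

No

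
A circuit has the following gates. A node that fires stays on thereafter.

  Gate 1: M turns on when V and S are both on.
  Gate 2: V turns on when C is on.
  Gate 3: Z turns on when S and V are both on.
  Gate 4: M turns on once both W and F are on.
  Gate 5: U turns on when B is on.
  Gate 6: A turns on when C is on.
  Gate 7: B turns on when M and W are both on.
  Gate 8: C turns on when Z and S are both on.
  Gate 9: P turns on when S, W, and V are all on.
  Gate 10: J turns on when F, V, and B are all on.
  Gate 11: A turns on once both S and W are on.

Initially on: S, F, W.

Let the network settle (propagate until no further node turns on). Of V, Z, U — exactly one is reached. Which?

W and F are on, so M turns on (Gate 4).
Gate 7: M and W on → B on.
B is on, so U turns on (Gate 5).
Z would need S and V (Gate 3), but V never turns on. V would need C (Gate 2), but C never turns on.

U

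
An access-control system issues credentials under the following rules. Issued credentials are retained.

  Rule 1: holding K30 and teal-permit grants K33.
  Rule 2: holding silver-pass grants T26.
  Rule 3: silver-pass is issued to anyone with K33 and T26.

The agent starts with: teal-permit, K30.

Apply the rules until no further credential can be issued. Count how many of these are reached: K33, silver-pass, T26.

Holding K30 and teal-permit grants K33 (Rule 1).
K33: reached.
silver-pass would need K33 and T26 (Rule 3), but T26 is never granted.
T26 would need silver-pass (Rule 2), but silver-pass is never granted.
Reached: K33 — 1 of the 3.

1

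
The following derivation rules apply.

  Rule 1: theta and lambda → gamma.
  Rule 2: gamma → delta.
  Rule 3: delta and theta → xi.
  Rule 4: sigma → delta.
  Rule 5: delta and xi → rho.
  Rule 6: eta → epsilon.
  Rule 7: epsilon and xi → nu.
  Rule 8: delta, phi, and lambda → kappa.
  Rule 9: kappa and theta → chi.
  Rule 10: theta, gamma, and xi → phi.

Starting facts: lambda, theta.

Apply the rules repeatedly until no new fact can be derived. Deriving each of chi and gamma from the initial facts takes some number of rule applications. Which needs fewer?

gamma: From theta and lambda, Rule 1 gives gamma. [1 rule application]
chi: theta and lambda hold, so gamma follows (Rule 1). From gamma, Rule 2 gives delta. From delta and theta, Rule 3 gives xi. theta, gamma, and xi hold, so phi follows (Rule 10). From delta, phi, and lambda, Rule 8 gives kappa. kappa and theta hold, so chi follows (Rule 9). [6 rule applications]
gamma needs fewer.

gamma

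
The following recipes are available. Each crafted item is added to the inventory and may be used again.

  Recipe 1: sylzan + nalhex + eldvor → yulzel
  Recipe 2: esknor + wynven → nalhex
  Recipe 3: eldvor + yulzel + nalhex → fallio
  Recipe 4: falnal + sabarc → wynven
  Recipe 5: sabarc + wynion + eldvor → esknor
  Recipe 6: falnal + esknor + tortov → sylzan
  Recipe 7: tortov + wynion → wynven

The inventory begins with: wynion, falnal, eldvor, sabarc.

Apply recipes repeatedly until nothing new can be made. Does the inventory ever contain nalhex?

Yes

sabarc + wynion + eldvor → esknor (Recipe 5).
falnal + sabarc → wynven (Recipe 4).
Using Recipe 2, esknor and wynven make nalhex.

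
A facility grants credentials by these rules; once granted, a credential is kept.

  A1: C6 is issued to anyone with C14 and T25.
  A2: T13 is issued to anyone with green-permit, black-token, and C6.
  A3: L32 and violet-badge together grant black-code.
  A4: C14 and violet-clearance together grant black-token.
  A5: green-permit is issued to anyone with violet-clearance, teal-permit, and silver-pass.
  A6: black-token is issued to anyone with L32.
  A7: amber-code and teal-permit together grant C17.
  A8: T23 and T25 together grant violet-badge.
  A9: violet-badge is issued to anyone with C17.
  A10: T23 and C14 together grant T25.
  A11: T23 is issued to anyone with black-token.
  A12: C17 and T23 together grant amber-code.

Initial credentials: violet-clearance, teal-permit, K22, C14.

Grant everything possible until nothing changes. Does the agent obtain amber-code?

amber-code would need C17 and T23 (A12), but C17 is never granted.

No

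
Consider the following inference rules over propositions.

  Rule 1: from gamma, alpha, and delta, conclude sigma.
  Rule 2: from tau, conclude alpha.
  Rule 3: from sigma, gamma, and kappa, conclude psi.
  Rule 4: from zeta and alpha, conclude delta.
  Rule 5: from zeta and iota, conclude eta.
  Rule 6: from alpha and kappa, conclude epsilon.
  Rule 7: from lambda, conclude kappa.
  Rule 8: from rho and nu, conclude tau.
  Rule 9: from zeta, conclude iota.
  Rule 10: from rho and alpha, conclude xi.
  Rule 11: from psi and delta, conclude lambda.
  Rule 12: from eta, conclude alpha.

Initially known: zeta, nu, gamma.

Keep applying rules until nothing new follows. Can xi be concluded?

No

xi would need rho and alpha (Rule 10), but rho is never established.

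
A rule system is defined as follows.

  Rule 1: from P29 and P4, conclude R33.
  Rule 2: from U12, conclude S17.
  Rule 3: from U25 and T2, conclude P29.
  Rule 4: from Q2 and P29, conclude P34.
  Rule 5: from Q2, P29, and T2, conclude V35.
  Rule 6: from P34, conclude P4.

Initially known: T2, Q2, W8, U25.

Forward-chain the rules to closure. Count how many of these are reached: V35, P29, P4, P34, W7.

4

From U25 and T2, Rule 3 gives P29.
From Q2 and P29, Rule 4 gives P34.
From Q2, P29, and T2, Rule 5 gives V35.
P34 holds, so P4 follows (Rule 6).
V35: reached.
P29: reached.
P4: reached.
P34: reached.
No rule produces W7, and it is not given.
Reached: V35, P29, P4, and P34 — 4 of the 5.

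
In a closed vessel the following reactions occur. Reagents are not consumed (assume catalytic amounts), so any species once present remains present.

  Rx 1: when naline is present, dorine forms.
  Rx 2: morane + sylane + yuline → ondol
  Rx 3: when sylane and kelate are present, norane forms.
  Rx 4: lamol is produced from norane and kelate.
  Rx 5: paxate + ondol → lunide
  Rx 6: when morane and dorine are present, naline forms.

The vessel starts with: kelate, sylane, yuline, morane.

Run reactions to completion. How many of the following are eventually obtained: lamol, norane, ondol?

sylane and kelate present → norane forms (Rx 3).
morane, sylane, and yuline present → ondol forms (Rx 2).
norane and kelate present → lamol forms (Rx 4).
lamol: reached.
norane: reached.
ondol: reached.
All 3 are reached.

3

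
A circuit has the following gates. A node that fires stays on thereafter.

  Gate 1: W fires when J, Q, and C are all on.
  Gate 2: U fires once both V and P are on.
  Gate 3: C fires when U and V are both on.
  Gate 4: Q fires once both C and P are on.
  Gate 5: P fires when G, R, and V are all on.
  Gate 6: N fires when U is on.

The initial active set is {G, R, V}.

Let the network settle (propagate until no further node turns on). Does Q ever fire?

Yes

G, R, and V are on, so P fires (Gate 5).
V and P are on, so U fires (Gate 2).
Gate 3: U and V on → C on.
Gate 4: C and P on → Q on.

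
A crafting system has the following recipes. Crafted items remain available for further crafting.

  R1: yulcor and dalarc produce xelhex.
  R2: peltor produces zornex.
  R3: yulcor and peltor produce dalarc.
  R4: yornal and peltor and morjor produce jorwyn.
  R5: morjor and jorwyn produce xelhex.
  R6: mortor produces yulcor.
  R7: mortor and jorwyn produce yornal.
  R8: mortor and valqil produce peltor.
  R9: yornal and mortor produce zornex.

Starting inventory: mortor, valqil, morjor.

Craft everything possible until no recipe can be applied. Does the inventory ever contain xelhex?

Yes

Using R8, mortor and valqil make peltor.
mortor → yulcor (R6).
yulcor and peltor → dalarc (R3).
yulcor and dalarc → xelhex (R1).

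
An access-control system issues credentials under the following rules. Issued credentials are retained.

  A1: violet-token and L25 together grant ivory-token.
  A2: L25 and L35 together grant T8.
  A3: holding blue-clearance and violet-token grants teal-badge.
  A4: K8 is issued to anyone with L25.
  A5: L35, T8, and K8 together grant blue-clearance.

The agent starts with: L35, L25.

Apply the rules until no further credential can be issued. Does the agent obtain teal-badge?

No

teal-badge would need blue-clearance and violet-token (A3), but violet-token is never granted.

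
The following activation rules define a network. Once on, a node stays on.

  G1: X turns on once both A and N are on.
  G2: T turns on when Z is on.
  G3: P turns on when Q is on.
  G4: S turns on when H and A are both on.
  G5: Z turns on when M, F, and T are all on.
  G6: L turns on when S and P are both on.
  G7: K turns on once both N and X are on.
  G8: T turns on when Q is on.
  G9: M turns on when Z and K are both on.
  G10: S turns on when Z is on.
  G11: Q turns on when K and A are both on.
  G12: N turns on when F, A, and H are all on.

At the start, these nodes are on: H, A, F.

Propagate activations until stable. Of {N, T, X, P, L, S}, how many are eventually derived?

6

F, A, and H are on, so N turns on (G12).
H and A are on, so S turns on (G4).
G1: A and N on → X on.
N and X are on, so K turns on (G7).
G11: K and A on → Q on.
Q is on, so P turns on (G3).
Q is on, so T turns on (G8).
S and P are on, so L turns on (G6).
N: reached.
T: reached.
X: reached.
P: reached.
L: reached.
S: reached.
All 6 are reached.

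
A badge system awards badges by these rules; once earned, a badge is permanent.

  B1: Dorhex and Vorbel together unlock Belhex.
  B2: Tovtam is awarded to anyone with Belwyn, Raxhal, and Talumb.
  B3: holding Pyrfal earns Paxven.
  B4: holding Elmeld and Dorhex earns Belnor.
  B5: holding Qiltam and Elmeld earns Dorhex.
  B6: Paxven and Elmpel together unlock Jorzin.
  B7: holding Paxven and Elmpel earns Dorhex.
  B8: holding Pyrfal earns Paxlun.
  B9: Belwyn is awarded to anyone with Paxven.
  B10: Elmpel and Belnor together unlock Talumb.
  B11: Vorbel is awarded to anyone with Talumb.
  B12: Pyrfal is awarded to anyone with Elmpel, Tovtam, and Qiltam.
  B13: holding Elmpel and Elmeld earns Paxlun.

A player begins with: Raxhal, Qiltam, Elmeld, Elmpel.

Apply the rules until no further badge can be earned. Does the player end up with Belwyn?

Belwyn would need Paxven (B9), but Paxven is never earned.

No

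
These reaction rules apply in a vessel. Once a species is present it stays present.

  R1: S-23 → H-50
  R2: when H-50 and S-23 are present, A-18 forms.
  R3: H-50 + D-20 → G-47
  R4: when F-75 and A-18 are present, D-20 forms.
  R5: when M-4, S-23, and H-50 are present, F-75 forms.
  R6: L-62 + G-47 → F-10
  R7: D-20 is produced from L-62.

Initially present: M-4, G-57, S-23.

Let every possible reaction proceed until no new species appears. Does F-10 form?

F-10 would need L-62 and G-47 (R6), but L-62 never forms.

No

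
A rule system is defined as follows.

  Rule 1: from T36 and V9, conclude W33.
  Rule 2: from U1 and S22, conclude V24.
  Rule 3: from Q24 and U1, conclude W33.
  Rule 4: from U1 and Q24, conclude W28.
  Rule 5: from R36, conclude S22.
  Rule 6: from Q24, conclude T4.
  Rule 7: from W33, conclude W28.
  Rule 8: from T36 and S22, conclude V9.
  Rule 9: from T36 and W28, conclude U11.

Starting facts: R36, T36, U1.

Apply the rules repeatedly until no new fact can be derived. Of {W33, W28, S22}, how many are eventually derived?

3

From R36, Rule 5 gives S22.
T36 and S22 hold, so V9 follows (Rule 8).
From T36 and V9, Rule 1 gives W33.
W33 holds, so W28 follows (Rule 7).
W33: reached.
W28: reached.
S22: reached.
All 3 are reached.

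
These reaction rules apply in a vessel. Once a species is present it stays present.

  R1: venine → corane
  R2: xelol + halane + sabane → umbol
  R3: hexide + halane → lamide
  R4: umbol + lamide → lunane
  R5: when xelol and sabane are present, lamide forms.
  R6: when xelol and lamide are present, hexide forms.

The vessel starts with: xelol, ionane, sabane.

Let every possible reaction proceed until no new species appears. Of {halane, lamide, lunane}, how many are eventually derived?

xelol and sabane present → lamide forms (R5).
No rule produces halane, and it is not given.
lamide: reached.
lunane would need umbol and lamide (R4), but umbol never forms.
Reached: lamide — 1 of the 3.

1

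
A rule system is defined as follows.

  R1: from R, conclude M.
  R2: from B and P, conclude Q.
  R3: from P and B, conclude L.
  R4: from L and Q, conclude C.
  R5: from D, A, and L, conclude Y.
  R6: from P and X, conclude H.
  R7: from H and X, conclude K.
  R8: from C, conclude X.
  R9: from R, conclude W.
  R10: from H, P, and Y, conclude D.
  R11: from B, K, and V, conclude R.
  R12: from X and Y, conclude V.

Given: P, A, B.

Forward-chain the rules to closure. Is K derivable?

Yes

From B and P, R2 gives Q.
From P and B, R3 gives L.
L and Q hold, so C follows (R4).
From C, R8 gives X.
P and X hold, so H follows (R6).
H and X hold, so K follows (R7).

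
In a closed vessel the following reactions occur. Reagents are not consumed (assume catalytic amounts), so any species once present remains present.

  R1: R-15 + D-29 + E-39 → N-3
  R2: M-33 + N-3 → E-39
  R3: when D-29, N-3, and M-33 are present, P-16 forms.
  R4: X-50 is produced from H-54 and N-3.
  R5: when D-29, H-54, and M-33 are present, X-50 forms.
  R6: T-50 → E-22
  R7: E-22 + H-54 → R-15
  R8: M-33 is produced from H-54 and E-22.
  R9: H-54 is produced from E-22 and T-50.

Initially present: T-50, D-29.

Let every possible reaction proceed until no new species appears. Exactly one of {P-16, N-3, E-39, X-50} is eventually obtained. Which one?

T-50 present → E-22 forms (R6).
E-22 and T-50 present → H-54 forms (R9).
H-54 and E-22 present → M-33 forms (R8).
D-29, H-54, and M-33 present → X-50 forms (R5).
P-16 would need D-29, N-3, and M-33 (R3), but N-3 never forms. E-39 would need M-33 and N-3 (R2), but N-3 never forms. N-3 would need R-15, D-29, and E-39 (R1), but E-39 never forms.

X-50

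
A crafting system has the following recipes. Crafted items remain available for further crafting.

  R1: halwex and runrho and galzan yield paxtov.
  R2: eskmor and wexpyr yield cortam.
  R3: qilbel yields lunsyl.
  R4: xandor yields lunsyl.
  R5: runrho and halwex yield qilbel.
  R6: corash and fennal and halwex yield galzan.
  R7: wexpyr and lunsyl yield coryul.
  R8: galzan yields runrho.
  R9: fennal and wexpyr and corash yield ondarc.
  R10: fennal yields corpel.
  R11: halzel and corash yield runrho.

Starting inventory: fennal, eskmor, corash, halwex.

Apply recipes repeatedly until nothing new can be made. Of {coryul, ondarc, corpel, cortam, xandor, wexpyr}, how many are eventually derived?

1

fennal → corpel (R10).
coryul would need wexpyr and lunsyl (R7), but wexpyr is never obtained.
ondarc would need fennal, wexpyr, and corash (R9), but wexpyr is never obtained.
corpel: reached.
cortam would need eskmor and wexpyr (R2), but wexpyr is never obtained.
No rule produces xandor, and it is not given.
No rule produces wexpyr, and it is not given.
Reached: corpel — 1 of the 6.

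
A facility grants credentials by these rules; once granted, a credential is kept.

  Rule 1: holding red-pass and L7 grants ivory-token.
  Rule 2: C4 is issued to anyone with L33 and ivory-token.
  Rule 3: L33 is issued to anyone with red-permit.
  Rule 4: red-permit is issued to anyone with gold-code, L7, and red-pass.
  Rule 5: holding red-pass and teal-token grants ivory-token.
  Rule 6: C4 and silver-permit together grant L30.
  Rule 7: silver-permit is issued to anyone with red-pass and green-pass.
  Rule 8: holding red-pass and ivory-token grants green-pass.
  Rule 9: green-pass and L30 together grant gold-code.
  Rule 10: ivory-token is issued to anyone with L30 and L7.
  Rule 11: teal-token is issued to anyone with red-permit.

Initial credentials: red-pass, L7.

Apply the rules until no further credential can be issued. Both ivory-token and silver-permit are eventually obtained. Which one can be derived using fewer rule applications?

ivory-token

ivory-token: Holding red-pass and L7 grants ivory-token (Rule 1). [1 rule application]
silver-permit: Holding red-pass and L7 grants ivory-token (Rule 1). Holding red-pass and ivory-token grants green-pass (Rule 8). Holding red-pass and green-pass grants silver-permit (Rule 7). [3 rule applications]
ivory-token needs fewer.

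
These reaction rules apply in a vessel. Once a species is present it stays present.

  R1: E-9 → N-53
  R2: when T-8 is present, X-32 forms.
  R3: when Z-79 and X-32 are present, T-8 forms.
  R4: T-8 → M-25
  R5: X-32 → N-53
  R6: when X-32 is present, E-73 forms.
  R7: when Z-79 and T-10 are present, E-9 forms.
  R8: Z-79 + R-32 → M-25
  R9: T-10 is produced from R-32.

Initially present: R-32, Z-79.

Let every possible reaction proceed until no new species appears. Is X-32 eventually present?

X-32 would need T-8 (R2), but T-8 never forms.

No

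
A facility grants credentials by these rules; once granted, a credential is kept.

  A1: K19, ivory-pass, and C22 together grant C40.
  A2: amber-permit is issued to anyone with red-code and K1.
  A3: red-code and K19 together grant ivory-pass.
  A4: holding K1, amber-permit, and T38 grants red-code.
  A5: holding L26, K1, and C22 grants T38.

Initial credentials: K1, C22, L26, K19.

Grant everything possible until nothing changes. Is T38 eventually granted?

Yes

Holding L26, K1, and C22 grants T38 (A5).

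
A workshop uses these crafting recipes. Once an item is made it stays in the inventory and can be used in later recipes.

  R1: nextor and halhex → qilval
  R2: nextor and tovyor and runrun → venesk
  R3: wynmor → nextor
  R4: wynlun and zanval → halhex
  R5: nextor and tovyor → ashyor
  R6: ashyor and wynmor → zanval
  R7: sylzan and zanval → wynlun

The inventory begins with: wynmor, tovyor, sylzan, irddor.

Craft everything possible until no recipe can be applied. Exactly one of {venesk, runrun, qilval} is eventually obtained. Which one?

wynmor → nextor (R3).
Using R5, nextor and tovyor make ashyor.
Using R6, ashyor and wynmor make zanval.
Using R7, sylzan and zanval make wynlun.
Using R4, wynlun and zanval make halhex.
Using R1, nextor and halhex make qilval.
No rule produces runrun, and it is not given. venesk would need nextor, tovyor, and runrun (R2), but runrun is never obtained.

qilval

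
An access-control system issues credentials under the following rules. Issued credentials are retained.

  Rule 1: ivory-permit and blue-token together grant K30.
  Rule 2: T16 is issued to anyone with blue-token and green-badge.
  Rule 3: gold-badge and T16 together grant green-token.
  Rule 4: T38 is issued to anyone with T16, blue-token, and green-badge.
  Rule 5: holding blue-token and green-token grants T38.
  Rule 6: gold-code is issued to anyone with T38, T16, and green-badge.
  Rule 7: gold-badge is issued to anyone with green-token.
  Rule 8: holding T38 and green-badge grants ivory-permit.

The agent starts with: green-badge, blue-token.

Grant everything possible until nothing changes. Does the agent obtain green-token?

No

green-token would need gold-badge and T16 (Rule 3), but gold-badge is never granted.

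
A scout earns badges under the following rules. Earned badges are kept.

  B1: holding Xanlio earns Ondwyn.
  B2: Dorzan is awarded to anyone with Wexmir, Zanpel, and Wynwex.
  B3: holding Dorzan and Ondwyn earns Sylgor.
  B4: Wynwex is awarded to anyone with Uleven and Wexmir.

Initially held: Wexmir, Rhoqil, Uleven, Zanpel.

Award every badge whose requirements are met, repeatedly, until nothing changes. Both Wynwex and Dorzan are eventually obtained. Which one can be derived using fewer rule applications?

Wynwex

Wynwex: With Uleven and Wexmir, Wynwex is earned (B4). [1 rule application]
Dorzan: With Uleven and Wexmir, Wynwex is earned (B4). With Wexmir, Zanpel, and Wynwex, Dorzan is earned (B2). [2 rule applications]
Wynwex needs fewer.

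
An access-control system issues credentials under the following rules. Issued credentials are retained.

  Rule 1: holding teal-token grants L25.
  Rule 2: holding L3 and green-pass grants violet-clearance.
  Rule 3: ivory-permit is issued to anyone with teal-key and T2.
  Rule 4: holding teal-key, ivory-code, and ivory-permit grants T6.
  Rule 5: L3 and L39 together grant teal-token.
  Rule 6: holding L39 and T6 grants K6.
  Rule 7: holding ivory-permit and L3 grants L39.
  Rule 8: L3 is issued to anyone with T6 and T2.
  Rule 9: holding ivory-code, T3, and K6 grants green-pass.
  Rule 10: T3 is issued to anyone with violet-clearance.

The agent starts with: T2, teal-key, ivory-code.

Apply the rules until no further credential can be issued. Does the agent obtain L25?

Yes

Holding teal-key and T2 grants ivory-permit (Rule 3).
Holding teal-key, ivory-code, and ivory-permit grants T6 (Rule 4).
Holding T6 and T2 grants L3 (Rule 8).
Holding ivory-permit and L3 grants L39 (Rule 7).
Holding L3 and L39 grants teal-token (Rule 5).
Holding teal-token grants L25 (Rule 1).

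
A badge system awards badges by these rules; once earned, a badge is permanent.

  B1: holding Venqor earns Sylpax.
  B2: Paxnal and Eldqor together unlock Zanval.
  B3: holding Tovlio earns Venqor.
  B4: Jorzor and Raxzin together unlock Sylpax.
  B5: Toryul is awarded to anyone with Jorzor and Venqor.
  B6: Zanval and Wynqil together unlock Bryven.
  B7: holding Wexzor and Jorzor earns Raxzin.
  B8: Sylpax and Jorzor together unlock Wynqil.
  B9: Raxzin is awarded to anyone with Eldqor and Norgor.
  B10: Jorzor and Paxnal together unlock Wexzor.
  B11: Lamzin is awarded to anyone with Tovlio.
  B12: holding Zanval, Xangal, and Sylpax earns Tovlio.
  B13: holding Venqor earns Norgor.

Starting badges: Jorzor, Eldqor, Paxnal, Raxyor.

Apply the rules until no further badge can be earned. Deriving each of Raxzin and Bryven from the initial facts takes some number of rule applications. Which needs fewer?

Raxzin: With Jorzor and Paxnal, Wexzor is earned (B10). With Wexzor and Jorzor, Raxzin is earned (B7). [2 rule applications]
Bryven: With Paxnal and Eldqor, Zanval is earned (B2). With Jorzor and Paxnal, Wexzor is earned (B10). With Wexzor and Jorzor, Raxzin is earned (B7). With Jorzor and Raxzin, Sylpax is earned (B4). With Sylpax and Jorzor, Wynqil is earned (B8). With Zanval and Wynqil, Bryven is earned (B6). [6 rule applications]
Raxzin needs fewer.

Raxzin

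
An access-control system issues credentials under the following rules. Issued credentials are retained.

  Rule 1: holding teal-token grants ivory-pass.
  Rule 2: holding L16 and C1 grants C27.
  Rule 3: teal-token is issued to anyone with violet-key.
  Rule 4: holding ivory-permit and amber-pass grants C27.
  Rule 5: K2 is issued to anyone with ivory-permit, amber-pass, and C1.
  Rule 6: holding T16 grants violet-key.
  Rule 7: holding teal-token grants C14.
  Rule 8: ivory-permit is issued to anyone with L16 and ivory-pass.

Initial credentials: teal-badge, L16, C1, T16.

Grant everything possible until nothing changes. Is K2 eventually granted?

K2 would need ivory-permit, amber-pass, and C1 (Rule 5), but amber-pass is never granted.

No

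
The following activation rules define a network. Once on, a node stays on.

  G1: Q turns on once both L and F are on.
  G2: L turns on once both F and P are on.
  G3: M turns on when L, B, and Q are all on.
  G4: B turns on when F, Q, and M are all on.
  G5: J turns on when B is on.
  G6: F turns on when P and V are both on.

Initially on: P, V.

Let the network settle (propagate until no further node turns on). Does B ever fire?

B would need F, Q, and M (G4), but M never turns on.

No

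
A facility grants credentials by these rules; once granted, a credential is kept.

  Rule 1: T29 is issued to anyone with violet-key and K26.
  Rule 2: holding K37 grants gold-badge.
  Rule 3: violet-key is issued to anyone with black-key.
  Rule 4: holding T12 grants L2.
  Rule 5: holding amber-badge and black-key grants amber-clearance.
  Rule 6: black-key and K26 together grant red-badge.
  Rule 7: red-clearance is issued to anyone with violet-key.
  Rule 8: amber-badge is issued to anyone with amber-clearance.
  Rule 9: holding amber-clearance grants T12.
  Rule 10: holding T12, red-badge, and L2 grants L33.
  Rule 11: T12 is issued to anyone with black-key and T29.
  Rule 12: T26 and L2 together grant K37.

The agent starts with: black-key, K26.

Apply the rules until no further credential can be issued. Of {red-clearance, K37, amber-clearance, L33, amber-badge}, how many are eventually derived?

2

Holding black-key grants violet-key (Rule 3).
Holding black-key and K26 grants red-badge (Rule 6).
Holding violet-key grants red-clearance (Rule 7).
Holding violet-key and K26 grants T29 (Rule 1).
Holding black-key and T29 grants T12 (Rule 11).
Holding T12 grants L2 (Rule 4).
Holding T12, red-badge, and L2 grants L33 (Rule 10).
red-clearance: reached.
K37 would need T26 and L2 (Rule 12), but T26 is never granted.
amber-clearance would need amber-badge and black-key (Rule 5), but amber-badge is never granted.
L33: reached.
amber-badge would need amber-clearance (Rule 8), but amber-clearance is never granted.
Reached: red-clearance and L33 — 2 of the 5.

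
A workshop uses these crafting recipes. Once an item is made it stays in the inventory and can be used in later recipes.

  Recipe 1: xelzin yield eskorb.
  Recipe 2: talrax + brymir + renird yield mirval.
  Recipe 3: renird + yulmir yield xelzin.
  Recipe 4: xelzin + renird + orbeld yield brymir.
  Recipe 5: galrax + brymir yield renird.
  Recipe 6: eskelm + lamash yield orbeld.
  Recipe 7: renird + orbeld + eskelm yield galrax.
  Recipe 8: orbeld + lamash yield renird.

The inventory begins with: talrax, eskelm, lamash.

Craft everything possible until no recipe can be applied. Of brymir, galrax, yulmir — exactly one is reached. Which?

eskelm + lamash → orbeld (Recipe 6).
orbeld + lamash → renird (Recipe 8).
renird + orbeld + eskelm → galrax (Recipe 7).
No rule produces yulmir, and it is not given. brymir would need xelzin, renird, and orbeld (Recipe 4), but xelzin is never obtained.

galrax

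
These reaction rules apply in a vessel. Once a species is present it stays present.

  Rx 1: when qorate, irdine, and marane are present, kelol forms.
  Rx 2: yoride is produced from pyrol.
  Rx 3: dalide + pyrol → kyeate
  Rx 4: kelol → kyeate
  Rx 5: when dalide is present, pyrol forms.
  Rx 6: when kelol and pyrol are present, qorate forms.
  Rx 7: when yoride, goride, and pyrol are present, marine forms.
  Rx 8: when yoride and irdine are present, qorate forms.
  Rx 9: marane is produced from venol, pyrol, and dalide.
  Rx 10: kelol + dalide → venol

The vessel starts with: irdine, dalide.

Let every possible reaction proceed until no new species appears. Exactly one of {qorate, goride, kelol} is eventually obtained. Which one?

qorate

dalide present → pyrol forms (Rx 5).
pyrol present → yoride forms (Rx 2).
yoride and irdine present → qorate forms (Rx 8).
No rule produces goride, and it is not given. kelol would need qorate, irdine, and marane (Rx 1), but marane never forms.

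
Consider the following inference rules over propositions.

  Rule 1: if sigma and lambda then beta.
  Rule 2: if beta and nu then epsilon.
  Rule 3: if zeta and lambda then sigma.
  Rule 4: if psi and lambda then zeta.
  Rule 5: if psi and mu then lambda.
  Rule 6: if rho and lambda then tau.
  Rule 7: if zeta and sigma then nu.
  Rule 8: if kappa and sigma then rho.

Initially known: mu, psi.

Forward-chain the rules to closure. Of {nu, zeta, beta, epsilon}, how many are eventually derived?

psi and mu hold, so lambda follows (Rule 5).
From psi and lambda, Rule 4 gives zeta.
zeta and lambda hold, so sigma follows (Rule 3).
From zeta and sigma, Rule 7 gives nu.
sigma and lambda hold, so beta follows (Rule 1).
From beta and nu, Rule 2 gives epsilon.
nu: reached.
zeta: reached.
beta: reached.
epsilon: reached.
All 4 are reached.

4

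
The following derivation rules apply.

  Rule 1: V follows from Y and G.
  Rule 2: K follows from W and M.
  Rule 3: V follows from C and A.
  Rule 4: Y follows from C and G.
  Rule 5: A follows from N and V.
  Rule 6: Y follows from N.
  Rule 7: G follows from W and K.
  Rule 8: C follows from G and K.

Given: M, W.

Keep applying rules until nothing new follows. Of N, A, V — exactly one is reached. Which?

V

W and M hold, so K follows (Rule 2).
From W and K, Rule 7 gives G.
G and K hold, so C follows (Rule 8).
C and G hold, so Y follows (Rule 4).
From Y and G, Rule 1 gives V.
A would need N and V (Rule 5), but N is never established. No rule produces N, and it is not given.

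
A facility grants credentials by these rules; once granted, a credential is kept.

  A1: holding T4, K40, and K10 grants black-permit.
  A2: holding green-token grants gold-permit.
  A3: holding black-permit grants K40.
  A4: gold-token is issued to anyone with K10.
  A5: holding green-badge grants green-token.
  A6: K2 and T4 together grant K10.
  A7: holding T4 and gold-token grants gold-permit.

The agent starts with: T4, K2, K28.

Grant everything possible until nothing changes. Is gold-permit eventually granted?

Yes

Holding K2 and T4 grants K10 (A6).
Holding K10 grants gold-token (A4).
Holding T4 and gold-token grants gold-permit (A7).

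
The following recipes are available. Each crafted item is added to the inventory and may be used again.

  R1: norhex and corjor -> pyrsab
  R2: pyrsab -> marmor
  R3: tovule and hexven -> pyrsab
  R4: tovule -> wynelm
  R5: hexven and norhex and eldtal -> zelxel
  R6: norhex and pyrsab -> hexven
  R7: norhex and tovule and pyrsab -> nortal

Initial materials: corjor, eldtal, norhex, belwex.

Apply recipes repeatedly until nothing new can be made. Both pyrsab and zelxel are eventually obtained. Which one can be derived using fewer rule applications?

pyrsab

pyrsab: norhex and corjor -> pyrsab (R1). [1 rule application]
zelxel: norhex and corjor -> pyrsab (R1). norhex and pyrsab -> hexven (R6). hexven and norhex and eldtal -> zelxel (R5). [3 rule applications]
pyrsab needs fewer.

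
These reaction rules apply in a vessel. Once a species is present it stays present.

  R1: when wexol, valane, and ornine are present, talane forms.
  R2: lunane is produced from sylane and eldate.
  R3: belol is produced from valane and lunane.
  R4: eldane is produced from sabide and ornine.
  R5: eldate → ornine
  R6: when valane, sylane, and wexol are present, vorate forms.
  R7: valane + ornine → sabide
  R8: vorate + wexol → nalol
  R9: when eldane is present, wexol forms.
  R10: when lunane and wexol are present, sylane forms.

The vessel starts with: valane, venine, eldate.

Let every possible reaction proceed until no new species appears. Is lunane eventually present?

lunane would need sylane and eldate (R2), but sylane never forms.

No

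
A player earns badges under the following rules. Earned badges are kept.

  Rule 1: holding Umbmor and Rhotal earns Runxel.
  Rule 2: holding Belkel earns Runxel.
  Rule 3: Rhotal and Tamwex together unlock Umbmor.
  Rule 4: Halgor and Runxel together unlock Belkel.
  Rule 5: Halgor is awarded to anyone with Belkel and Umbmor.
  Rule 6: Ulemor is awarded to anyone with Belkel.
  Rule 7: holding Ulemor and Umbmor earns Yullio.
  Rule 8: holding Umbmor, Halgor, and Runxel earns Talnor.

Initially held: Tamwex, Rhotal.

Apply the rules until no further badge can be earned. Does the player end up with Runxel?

Yes

With Rhotal and Tamwex, Umbmor is earned (Rule 3).
With Umbmor and Rhotal, Runxel is earned (Rule 1).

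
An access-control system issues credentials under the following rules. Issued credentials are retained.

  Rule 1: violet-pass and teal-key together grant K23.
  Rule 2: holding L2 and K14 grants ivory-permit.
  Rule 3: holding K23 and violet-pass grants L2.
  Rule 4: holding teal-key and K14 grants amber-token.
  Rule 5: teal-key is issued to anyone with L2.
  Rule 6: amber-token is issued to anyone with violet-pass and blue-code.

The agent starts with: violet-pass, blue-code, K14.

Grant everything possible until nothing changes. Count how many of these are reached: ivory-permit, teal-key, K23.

0

ivory-permit would need L2 and K14 (Rule 2), but L2 is never granted.
teal-key would need L2 (Rule 5), but L2 is never granted.
K23 would need violet-pass and teal-key (Rule 1), but teal-key is never granted.
None of the 3 are reached.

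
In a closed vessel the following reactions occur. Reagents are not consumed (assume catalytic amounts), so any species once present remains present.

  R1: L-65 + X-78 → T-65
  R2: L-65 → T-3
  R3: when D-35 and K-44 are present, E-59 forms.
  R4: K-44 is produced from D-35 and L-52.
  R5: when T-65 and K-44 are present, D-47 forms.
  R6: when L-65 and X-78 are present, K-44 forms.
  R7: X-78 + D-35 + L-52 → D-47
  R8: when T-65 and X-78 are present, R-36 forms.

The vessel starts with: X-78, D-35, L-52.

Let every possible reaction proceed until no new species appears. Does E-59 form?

D-35 and L-52 present → K-44 forms (R4).
D-35 and K-44 present → E-59 forms (R3).

Yes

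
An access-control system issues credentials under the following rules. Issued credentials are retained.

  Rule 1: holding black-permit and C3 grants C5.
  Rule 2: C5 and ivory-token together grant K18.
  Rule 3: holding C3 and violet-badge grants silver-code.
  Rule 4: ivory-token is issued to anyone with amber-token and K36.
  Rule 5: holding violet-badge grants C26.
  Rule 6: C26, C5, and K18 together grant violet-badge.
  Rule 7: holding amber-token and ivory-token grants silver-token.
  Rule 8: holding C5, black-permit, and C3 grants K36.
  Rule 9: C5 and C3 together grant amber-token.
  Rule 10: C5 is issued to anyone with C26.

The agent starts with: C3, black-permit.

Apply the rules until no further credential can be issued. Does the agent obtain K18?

Holding black-permit and C3 grants C5 (Rule 1).
Holding C5, black-permit, and C3 grants K36 (Rule 8).
Holding C5 and C3 grants amber-token (Rule 9).
Holding amber-token and K36 grants ivory-token (Rule 4).
Holding C5 and ivory-token grants K18 (Rule 2).

Yes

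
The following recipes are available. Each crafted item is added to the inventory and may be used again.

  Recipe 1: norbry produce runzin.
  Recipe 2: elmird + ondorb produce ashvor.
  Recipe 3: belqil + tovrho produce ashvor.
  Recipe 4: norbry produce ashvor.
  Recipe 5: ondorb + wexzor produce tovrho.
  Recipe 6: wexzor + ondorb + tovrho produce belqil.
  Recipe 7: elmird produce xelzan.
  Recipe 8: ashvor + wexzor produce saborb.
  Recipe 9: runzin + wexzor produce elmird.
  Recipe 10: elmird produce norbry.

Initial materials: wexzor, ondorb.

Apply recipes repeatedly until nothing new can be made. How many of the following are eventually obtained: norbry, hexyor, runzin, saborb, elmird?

ondorb + wexzor → tovrho (Recipe 5).
wexzor + ondorb + tovrho → belqil (Recipe 6).
belqil + tovrho → ashvor (Recipe 3).
ashvor + wexzor → saborb (Recipe 8).
norbry would need elmird (Recipe 10), but elmird is never obtained.
No rule produces hexyor, and it is not given.
runzin would need norbry (Recipe 1), but norbry is never obtained.
saborb: reached.
elmird would need runzin and wexzor (Recipe 9), but runzin is never obtained.
Reached: saborb — 1 of the 5.

1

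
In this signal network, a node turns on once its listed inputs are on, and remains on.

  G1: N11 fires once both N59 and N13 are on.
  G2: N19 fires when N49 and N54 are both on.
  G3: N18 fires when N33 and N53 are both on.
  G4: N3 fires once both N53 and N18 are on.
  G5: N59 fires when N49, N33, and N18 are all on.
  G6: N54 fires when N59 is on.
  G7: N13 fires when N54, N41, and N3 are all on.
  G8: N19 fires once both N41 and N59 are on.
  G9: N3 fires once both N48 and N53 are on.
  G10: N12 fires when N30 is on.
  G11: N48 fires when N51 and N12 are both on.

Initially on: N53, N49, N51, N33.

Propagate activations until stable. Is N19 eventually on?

G3: N33 and N53 on → N18 on.
N49, N33, and N18 are on, so N59 fires (G5).
N59 is on, so N54 fires (G6).
G2: N49 and N54 on → N19 on.

Yes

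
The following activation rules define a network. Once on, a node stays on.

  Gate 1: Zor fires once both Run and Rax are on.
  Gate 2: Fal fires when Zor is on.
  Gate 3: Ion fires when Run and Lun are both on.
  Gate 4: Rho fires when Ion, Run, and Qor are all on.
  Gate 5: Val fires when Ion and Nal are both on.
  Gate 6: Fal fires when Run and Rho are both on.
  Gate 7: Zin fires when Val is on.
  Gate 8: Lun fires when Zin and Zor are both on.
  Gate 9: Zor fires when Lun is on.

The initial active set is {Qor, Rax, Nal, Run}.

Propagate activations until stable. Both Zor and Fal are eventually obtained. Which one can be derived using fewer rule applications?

Zor: Run and Rax are on, so Zor fires (Gate 1). [1 rule application]
Fal: Run and Rax are on, so Zor fires (Gate 1). Zor is on, so Fal fires (Gate 2). [2 rule applications]
Zor needs fewer.

Zor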